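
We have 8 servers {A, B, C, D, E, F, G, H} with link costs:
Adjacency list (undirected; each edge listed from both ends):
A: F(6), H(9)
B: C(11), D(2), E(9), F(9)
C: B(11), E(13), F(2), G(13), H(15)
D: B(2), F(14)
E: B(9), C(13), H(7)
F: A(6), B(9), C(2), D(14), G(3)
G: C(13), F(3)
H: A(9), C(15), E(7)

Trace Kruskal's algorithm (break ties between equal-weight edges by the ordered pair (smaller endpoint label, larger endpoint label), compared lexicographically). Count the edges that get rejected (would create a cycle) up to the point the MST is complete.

Sort edges by weight, then run Kruskal:
B-D (2): add — endpoints in different components.
C-F (2): add — endpoints in different components.
F-G (3): add — endpoints in different components.
A-F (6): add — endpoints in different components.
E-H (7): add — endpoints in different components.
A-H (9): add — endpoints in different components.
B-E (9): add — endpoints in different components.
Edges rejected before the tree was complete: 0.

0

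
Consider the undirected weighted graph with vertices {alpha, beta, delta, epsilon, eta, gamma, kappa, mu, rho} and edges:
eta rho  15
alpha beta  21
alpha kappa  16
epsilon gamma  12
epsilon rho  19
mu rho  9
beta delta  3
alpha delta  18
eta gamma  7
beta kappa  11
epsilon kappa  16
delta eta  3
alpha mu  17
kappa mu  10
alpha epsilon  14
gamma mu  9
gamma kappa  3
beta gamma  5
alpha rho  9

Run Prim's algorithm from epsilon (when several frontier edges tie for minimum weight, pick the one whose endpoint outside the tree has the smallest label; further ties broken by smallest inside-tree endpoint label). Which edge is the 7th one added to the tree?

mu-rho

Prim, starting at epsilon.
Step 1: cheapest edge leaving the tree is epsilon gamma (12); add gamma.
Step 2: cheapest edge leaving the tree is gamma kappa (3); add kappa.
Step 3: cheapest edge leaving the tree is beta gamma (5); add beta.
Step 4: cheapest edge leaving the tree is beta delta (3); add delta.
Step 5: cheapest edge leaving the tree is delta eta (3); add eta.
Step 6: cheapest edge leaving the tree is gamma mu (9); add mu.
Step 7: cheapest edge leaving the tree is mu rho (9); add rho.
Step 8: cheapest edge leaving the tree is alpha rho (9); add alpha.
The 7th edge added is mu rho.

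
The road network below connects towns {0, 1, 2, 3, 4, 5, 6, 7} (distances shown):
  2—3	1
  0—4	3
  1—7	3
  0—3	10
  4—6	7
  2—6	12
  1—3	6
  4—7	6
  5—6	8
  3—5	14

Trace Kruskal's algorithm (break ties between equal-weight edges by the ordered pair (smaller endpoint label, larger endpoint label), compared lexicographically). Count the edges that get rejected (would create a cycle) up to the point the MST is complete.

0

Kruskal: consider edges lightest-first.
2—3 (1): add — endpoints in different components.
0—4 (3): add — endpoints in different components.
1—7 (3): add — endpoints in different components.
1—3 (6): add — endpoints in different components.
4—7 (6): add — endpoints in different components.
4—6 (7): add — endpoints in different components.
5—6 (8): add — endpoints in different components.
Edges rejected before the tree was complete: 0.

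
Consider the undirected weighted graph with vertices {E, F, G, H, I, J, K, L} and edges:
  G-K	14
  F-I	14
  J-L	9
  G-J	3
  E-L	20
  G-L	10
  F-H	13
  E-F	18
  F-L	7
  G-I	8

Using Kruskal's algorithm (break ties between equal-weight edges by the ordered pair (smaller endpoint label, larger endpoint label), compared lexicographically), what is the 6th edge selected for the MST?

Kruskal's algorithm — process edges by increasing weight (ties by edge label):
G-J (3): add — endpoints in different components.
F-L (7): add — endpoints in different components.
G-I (8): add — endpoints in different components.
J-L (9): add — endpoints in different components.
G-L (10): skip — G and L already connected.
F-H (13): add — endpoints in different components.
F-I (14): skip — F and I already connected.
G-K (14): add — endpoints in different components.
E-F (18): add — endpoints in different components.
The 6th edge added is G-K.

G-K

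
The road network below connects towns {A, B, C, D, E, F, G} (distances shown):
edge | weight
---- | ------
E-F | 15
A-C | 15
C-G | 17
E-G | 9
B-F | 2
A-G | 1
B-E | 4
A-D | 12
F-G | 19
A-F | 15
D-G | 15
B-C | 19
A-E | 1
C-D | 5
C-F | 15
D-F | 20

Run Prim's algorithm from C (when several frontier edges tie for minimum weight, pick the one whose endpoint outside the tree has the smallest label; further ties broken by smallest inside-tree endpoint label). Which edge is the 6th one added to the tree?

B-F

Prim, starting at C.
Step 1: cheapest edge leaving the tree is C-D (5); add D.
Step 2: cheapest edge leaving the tree is A-D (12); add A.
Step 3: cheapest edge leaving the tree is A-E (1); add E.
Step 4: cheapest edge leaving the tree is A-G (1); add G.
Step 5: cheapest edge leaving the tree is B-E (4); add B.
Step 6: cheapest edge leaving the tree is B-F (2); add F.
The 6th edge added is B-F.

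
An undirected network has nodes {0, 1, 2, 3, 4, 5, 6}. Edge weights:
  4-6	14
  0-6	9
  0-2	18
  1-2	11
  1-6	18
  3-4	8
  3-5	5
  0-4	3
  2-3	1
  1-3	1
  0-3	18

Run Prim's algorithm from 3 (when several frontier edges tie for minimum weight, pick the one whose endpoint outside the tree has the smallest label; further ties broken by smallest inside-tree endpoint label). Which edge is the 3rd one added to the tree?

Prim's algorithm from 3:
Step 1: frontier [1-3 1, 2-3 1, 3-5 5, 3-4 8, 0-3 18] → take 1-3 (1); add 1.
Step 2: frontier [1-2 11, 1-6 18, 2-3 1, 3-5 5, 3-4 8, 0-3 18] → take 2-3 (1); add 2.
Step 3: frontier [1-6 18, 0-2 18, 3-5 5, 3-4 8, 0-3 18] → take 3-5 (5); add 5.
Step 4: frontier [1-6 18, 0-2 18, 3-4 8, 0-3 18] → take 3-4 (8); add 4.
Step 5: frontier [1-6 18, 0-2 18, 0-3 18, 0-4 3, 4-6 14] → take 0-4 (3); add 0.
Step 6: frontier [0-6 9, 1-6 18, 4-6 14] → take 0-6 (9); add 6.
The 3rd edge added is 3-5.

3-5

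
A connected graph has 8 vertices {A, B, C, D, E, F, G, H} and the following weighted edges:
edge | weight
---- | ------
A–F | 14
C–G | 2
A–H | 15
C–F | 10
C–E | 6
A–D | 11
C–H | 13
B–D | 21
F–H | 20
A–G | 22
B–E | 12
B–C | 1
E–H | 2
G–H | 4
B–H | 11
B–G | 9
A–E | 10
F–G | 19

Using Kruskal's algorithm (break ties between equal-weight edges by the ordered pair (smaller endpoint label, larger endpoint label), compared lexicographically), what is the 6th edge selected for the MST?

Kruskal: consider edges lightest-first.
B–C (1): add — endpoints in different components.
C–G (2): add — endpoints in different components.
E–H (2): add — endpoints in different components.
G–H (4): add — endpoints in different components.
C–E (6): skip — C and E already connected.
B–G (9): skip — B and G already connected.
A–E (10): add — endpoints in different components.
C–F (10): add — endpoints in different components.
A–D (11): add — endpoints in different components.
The 6th edge added is C–F.

C-F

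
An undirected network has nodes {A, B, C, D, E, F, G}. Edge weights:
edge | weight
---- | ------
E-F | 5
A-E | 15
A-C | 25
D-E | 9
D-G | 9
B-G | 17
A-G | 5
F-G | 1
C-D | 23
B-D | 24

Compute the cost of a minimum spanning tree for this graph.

60

Kruskal's algorithm — process edges by increasing weight (ties by edge label):
F-G (1): add — endpoints in different components.
A-G (5): add — endpoints in different components.
E-F (5): add — endpoints in different components.
D-E (9): add — endpoints in different components.
D-G (9): skip — D and G already connected.
A-E (15): skip — A and E already connected.
B-G (17): add — endpoints in different components.
C-D (23): add — endpoints in different components.
MST edges: F-G, A-G, E-F, D-E, B-G, C-D; total weight 1+5+5+9+17+23 = 60.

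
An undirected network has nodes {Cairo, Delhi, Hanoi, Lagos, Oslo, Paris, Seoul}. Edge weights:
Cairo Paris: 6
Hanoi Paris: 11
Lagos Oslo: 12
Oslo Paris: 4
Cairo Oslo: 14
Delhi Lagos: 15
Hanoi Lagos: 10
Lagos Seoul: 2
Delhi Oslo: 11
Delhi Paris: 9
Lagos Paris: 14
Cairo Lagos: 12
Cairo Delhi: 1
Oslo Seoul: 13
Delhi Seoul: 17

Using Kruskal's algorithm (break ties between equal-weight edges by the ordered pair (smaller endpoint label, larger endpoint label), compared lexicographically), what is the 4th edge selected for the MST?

Sort edges by weight, then run Kruskal:
Cairo Delhi (1): add. Components now {Hanoi} {Seoul} {Paris} {Lagos} {Oslo} {Cairo,Delhi}
Lagos Seoul (2): add. Components now {Hanoi} {Lagos,Seoul} {Paris} {Oslo} {Cairo,Delhi}
Oslo Paris (4): add. Components now {Hanoi} {Lagos,Seoul} {Oslo,Paris} {Cairo,Delhi}
Cairo Paris (6): add. Components now {Hanoi} {Lagos,Seoul} {Cairo,Delhi,Oslo,Paris}
Delhi Paris (9): skip — Paris and Delhi already connected.
Hanoi Lagos (10): add. Components now {Hanoi,Lagos,Seoul} {Cairo,Delhi,Oslo,Paris}
Delhi Oslo (11): skip — Oslo and Delhi already connected.
Hanoi Paris (11): add. Components now {Cairo,Delhi,Hanoi,Lagos,Oslo,Paris,Seoul}
The 4th edge added is Cairo Paris.

Cairo-Paris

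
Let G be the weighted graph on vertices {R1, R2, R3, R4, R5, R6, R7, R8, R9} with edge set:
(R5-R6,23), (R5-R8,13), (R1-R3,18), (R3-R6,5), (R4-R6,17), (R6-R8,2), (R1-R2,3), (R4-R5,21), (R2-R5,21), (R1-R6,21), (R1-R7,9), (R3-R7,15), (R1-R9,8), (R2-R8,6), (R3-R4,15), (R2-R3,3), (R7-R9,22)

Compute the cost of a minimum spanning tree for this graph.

58

Kruskal: consider edges lightest-first.
R6-R8 (2): add — endpoints in different components.
R1-R2 (3): add — endpoints in different components.
R2-R3 (3): add — endpoints in different components.
R3-R6 (5): add — endpoints in different components.
R2-R8 (6): skip — R8 and R2 already connected.
R1-R9 (8): add — endpoints in different components.
R1-R7 (9): add — endpoints in different components.
R5-R8 (13): add — endpoints in different components.
R3-R4 (15): add — endpoints in different components.
MST edges: R6-R8, R1-R2, R2-R3, R3-R6, R1-R9, R1-R7, R5-R8, R3-R4; total weight 2+3+3+5+8+9+13+15 = 58.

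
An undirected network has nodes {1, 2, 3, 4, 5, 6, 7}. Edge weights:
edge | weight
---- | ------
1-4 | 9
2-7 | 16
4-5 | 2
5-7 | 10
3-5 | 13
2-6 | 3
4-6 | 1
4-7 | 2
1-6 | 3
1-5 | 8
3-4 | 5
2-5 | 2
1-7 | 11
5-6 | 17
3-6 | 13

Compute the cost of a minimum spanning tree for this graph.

15

Prim, starting at 7.
Step 1: cheapest edge leaving the tree is 4-7 (2); add 4.
Step 2: cheapest edge leaving the tree is 4-6 (1); add 6.
Step 3: cheapest edge leaving the tree is 4-5 (2); add 5.
Step 4: cheapest edge leaving the tree is 2-5 (2); add 2.
Step 5: cheapest edge leaving the tree is 1-6 (3); add 1.
Step 6: cheapest edge leaving the tree is 3-4 (5); add 3.
MST edges: 4-7, 4-6, 4-5, 2-5, 1-6, 3-4; total weight 2+1+2+2+3+5 = 15.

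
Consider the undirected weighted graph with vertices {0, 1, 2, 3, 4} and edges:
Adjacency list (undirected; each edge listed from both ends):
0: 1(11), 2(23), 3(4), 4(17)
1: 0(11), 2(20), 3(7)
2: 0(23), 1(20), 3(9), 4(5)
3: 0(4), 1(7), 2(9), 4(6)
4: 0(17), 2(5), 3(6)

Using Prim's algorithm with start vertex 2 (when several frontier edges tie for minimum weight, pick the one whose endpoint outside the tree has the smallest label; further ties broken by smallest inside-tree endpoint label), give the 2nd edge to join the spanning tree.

3-4

Prim's algorithm from 2:
Step 1: cheapest edge leaving the tree is 2-4 (5); add 4.
Step 2: cheapest edge leaving the tree is 3-4 (6); add 3.
Step 3: cheapest edge leaving the tree is 0-3 (4); add 0.
Step 4: cheapest edge leaving the tree is 1-3 (7); add 1.
The 2nd edge added is 3-4.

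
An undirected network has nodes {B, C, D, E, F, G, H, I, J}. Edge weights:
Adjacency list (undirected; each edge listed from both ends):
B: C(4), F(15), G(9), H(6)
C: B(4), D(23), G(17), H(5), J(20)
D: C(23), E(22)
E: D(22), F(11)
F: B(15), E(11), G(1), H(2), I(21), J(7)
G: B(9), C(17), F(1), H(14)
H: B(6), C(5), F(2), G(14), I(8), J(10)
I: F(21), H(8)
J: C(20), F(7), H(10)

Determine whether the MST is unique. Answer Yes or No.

Yes

Kruskal: consider edges lightest-first.
F-G (1): add — endpoints in different components.
F-H (2): add — endpoints in different components.
B-C (4): add — endpoints in different components.
C-H (5): add — endpoints in different components.
B-H (6): skip — B and H already connected.
F-J (7): add — endpoints in different components.
H-I (8): add — endpoints in different components.
B-G (9): skip — B and G already connected.
H-J (10): skip — H and J already connected.
E-F (11): add — endpoints in different components.
G-H (14): skip — G and H already connected.
B-F (15): skip — B and F already connected.
C-G (17): skip — C and G already connected.
C-J (20): skip — C and J already connected.
F-I (21): skip — F and I already connected.
D-E (22): add — endpoints in different components.
Every non-tree edge has weight strictly greater than the heaviest edge on the tree path between its endpoints, so the MST is unique.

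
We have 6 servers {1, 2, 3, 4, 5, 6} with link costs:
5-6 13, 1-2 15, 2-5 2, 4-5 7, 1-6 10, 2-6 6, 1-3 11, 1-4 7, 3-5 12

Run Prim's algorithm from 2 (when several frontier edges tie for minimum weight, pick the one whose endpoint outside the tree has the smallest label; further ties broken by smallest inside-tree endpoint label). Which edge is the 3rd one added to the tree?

Grow the tree from 2 using Prim:
Step 1: frontier [2-5 2, 2-6 6, 1-2 15] → take 2-5 (2); add 5.
Step 2: frontier [2-6 6, 1-2 15, 4-5 7, 3-5 12, 5-6 13] → take 2-6 (6); add 6.
Step 3: frontier [1-2 15, 4-5 7, 3-5 12, 1-6 10] → take 4-5 (7); add 4.
Step 4: frontier [1-2 15, 1-4 7, 3-5 12, 1-6 10] → take 1-4 (7); add 1.
Step 5: frontier [1-3 11, 3-5 12] → take 1-3 (11); add 3.
The 3rd edge added is 4-5.

4-5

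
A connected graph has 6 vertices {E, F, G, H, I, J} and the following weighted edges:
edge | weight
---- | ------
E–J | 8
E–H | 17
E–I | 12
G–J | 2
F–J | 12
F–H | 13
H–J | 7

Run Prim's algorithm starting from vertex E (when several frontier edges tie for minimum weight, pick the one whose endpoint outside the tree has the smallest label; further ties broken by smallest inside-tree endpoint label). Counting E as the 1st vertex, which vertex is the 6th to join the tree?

Grow the tree from E using Prim:
Step 1: cheapest edge leaving the tree is E–J (8); add J.
Step 2: cheapest edge leaving the tree is G–J (2); add G.
Step 3: cheapest edge leaving the tree is H–J (7); add H.
Step 4: cheapest edge leaving the tree is F–J (12); add F.
Step 5: cheapest edge leaving the tree is E–I (12); add I.
Vertex order: E, J, G, H, F, I. The 6th vertex is I.

I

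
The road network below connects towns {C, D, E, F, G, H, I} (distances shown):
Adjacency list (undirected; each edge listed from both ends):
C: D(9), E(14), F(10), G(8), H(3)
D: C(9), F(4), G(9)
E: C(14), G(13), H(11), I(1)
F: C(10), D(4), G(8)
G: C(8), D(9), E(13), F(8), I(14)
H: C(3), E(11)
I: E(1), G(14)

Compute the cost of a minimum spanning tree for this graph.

Prim, starting at I.
Step 1: cheapest edge leaving the tree is E–I (1); add E.
Step 2: cheapest edge leaving the tree is E–H (11); add H.
Step 3: cheapest edge leaving the tree is C–H (3); add C.
Step 4: cheapest edge leaving the tree is C–G (8); add G.
Step 5: cheapest edge leaving the tree is F–G (8); add F.
Step 6: cheapest edge leaving the tree is D–F (4); add D.
MST edges: E–I, E–H, C–H, C–G, F–G, D–F; total weight 1+11+3+8+8+4 = 35.

35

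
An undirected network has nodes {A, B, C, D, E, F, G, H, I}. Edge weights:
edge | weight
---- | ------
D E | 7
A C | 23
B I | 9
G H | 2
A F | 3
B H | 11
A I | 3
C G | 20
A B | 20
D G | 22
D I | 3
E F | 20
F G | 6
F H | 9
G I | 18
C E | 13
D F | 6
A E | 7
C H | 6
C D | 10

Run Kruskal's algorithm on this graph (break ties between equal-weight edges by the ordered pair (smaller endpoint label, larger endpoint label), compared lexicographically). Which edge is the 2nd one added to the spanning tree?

Kruskal: consider edges lightest-first.
G H (2): add — endpoints in different components.
A F (3): add — endpoints in different components.
A I (3): add — endpoints in different components.
D I (3): add — endpoints in different components.
C H (6): add — endpoints in different components.
D F (6): skip — D and F already connected.
F G (6): add — endpoints in different components.
A E (7): add — endpoints in different components.
D E (7): skip — D and E already connected.
B I (9): add — endpoints in different components.
The 2nd edge added is A F.

A-F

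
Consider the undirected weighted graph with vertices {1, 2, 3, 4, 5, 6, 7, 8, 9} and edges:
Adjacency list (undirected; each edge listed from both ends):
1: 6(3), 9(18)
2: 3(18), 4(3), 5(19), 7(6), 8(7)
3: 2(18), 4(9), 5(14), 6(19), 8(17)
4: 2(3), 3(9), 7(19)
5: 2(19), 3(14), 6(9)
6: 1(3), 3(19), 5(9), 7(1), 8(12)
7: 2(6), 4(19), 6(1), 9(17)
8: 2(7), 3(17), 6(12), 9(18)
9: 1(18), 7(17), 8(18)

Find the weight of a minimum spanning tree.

Sort edges by weight, then run Kruskal:
6–7 (1): add — endpoints in different components.
1–6 (3): add — endpoints in different components.
2–4 (3): add — endpoints in different components.
2–7 (6): add — endpoints in different components.
2–8 (7): add — endpoints in different components.
3–4 (9): add — endpoints in different components.
5–6 (9): add — endpoints in different components.
6–8 (12): skip — 6 and 8 already connected.
3–5 (14): skip — 3 and 5 already connected.
3–8 (17): skip — 3 and 8 already connected.
7–9 (17): add — endpoints in different components.
MST edges: 6–7, 1–6, 2–4, 2–7, 2–8, 3–4, 5–6, 7–9; total weight 1+3+3+6+7+9+9+17 = 55.

55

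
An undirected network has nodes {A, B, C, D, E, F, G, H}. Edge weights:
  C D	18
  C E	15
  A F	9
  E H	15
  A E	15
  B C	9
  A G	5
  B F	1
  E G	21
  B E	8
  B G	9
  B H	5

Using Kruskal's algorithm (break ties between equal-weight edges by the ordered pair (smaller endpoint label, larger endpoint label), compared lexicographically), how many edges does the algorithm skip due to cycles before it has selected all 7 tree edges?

Sort edges by weight, then run Kruskal:
B F (1): add — endpoints in different components.
A G (5): add — endpoints in different components.
B H (5): add — endpoints in different components.
B E (8): add — endpoints in different components.
A F (9): add — endpoints in different components.
B C (9): add — endpoints in different components.
B G (9): skip — B and G already connected.
A E (15): skip — A and E already connected.
C E (15): skip — C and E already connected.
E H (15): skip — E and H already connected.
C D (18): add — endpoints in different components.
Edges rejected before the tree was complete: 4.

4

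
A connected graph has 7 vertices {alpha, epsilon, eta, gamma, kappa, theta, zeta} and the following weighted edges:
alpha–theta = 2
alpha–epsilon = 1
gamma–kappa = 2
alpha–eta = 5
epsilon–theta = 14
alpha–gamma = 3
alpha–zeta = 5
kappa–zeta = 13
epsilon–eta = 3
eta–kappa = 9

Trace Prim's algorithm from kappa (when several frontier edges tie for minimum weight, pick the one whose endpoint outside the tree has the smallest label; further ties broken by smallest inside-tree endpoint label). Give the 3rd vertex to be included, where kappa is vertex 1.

alpha

Prim, starting at kappa.
Step 1: cheapest edge leaving the tree is gamma–kappa (2); add gamma.
Step 2: cheapest edge leaving the tree is alpha–gamma (3); add alpha.
Step 3: cheapest edge leaving the tree is alpha–epsilon (1); add epsilon.
Step 4: cheapest edge leaving the tree is alpha–theta (2); add theta.
Step 5: cheapest edge leaving the tree is epsilon–eta (3); add eta.
Step 6: cheapest edge leaving the tree is alpha–zeta (5); add zeta.
Vertex order: kappa, gamma, alpha, epsilon, theta, eta, zeta. The 3rd vertex is alpha.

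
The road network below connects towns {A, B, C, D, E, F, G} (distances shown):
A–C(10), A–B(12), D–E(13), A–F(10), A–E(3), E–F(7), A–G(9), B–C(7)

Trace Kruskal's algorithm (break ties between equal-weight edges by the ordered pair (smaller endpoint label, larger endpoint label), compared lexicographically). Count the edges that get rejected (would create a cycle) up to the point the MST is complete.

2

Sort edges by weight, then run Kruskal:
A–E (3): add — endpoints in different components.
B–C (7): add — endpoints in different components.
E–F (7): add — endpoints in different components.
A–G (9): add — endpoints in different components.
A–C (10): add — endpoints in different components.
A–F (10): skip — A and F already connected.
A–B (12): skip — A and B already connected.
D–E (13): add — endpoints in different components.
Edges rejected before the tree was complete: 2.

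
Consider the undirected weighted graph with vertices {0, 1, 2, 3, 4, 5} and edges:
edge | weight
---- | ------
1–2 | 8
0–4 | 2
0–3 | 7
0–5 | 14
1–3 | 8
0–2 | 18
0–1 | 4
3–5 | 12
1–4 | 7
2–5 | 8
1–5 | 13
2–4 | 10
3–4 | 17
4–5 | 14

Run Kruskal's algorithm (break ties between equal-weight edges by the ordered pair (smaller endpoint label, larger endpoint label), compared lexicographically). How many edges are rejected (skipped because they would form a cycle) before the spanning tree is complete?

Kruskal's algorithm — process edges by increasing weight (ties by edge label):
0–4 (2): add. Components now {0,4} {1} {2} {3} {5}
0–1 (4): add. Components now {0,1,4} {2} {3} {5}
0–3 (7): add. Components now {0,1,3,4} {2} {5}
1–4 (7): skip — 1 and 4 already connected.
1–2 (8): add. Components now {0,1,2,3,4} {5}
1–3 (8): skip — 1 and 3 already connected.
2–5 (8): add. Components now {0,1,2,3,4,5}
Edges rejected before the tree was complete: 2.

2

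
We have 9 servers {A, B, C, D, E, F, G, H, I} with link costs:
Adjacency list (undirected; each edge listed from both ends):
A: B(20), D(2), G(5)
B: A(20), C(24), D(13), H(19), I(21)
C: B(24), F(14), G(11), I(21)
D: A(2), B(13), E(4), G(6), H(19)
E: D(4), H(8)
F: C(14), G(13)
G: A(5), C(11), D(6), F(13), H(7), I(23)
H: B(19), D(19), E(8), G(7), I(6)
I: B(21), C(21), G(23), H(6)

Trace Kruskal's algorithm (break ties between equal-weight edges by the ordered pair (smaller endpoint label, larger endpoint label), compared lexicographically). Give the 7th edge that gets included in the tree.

B-D

Sort edges by weight, then run Kruskal:
A–D (2): add — endpoints in different components.
D–E (4): add — endpoints in different components.
A–G (5): add — endpoints in different components.
D–G (6): skip — D and G already connected.
H–I (6): add — endpoints in different components.
G–H (7): add — endpoints in different components.
E–H (8): skip — E and H already connected.
C–G (11): add — endpoints in different components.
B–D (13): add — endpoints in different components.
F–G (13): add — endpoints in different components.
The 7th edge added is B–D.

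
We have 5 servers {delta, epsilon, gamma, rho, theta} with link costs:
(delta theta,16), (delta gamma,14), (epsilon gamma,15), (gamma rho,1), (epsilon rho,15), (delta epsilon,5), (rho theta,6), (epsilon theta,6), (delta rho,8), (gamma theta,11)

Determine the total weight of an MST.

18

Grow the tree from gamma using Prim:
Step 1: frontier [gamma rho 1, gamma theta 11, delta gamma 14, epsilon gamma 15] → take gamma rho (1); add rho.
Step 2: frontier [gamma theta 11, delta gamma 14, epsilon gamma 15, rho theta 6, delta rho 8, epsilon rho 15] → take rho theta (6); add theta.
Step 3: frontier [delta gamma 14, epsilon gamma 15, delta rho 8, epsilon rho 15, epsilon theta 6, delta theta 16] → take epsilon theta (6); add epsilon.
Step 4: frontier [delta epsilon 5, delta gamma 14, delta rho 8, delta theta 16] → take delta epsilon (5); add delta.
MST edges: gamma rho, rho theta, epsilon theta, delta epsilon; total weight 1+6+6+5 = 18.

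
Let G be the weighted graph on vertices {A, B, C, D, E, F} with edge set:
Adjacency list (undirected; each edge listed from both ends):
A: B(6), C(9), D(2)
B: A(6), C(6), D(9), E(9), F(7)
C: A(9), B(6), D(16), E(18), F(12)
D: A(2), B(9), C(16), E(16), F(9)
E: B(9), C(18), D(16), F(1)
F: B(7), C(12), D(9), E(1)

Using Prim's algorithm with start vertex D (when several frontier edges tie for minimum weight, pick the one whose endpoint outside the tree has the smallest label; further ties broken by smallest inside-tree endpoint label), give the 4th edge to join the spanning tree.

Grow the tree from D using Prim:
Step 1: frontier [A-D 2, B-D 9, D-F 9, C-D 16, D-E 16] → take A-D (2); add A.
Step 2: frontier [A-B 6, A-C 9, B-D 9, D-F 9, C-D 16, D-E 16] → take A-B (6); add B.
Step 3: frontier [A-C 9, B-C 6, B-F 7, B-E 9, D-F 9, C-D 16, D-E 16] → take B-C (6); add C.
Step 4: frontier [B-F 7, B-E 9, C-F 12, C-E 18, D-F 9, D-E 16] → take B-F (7); add F.
Step 5: frontier [B-E 9, C-E 18, D-E 16, E-F 1] → take E-F (1); add E.
The 4th edge added is B-F.

B-F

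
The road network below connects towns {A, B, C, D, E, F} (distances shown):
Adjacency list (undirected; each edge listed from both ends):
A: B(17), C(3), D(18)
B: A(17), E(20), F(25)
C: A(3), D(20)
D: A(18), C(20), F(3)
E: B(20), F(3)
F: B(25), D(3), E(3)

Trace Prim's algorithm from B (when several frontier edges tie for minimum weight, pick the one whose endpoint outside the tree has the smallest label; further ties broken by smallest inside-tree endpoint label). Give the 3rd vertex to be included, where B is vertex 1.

C

Prim, starting at B.
Step 1: frontier [A-B 17, B-E 20, B-F 25] → take A-B (17); add A.
Step 2: frontier [A-C 3, A-D 18, B-E 20, B-F 25] → take A-C (3); add C.
Step 3: frontier [A-D 18, B-E 20, B-F 25, C-D 20] → take A-D (18); add D.
Step 4: frontier [B-E 20, B-F 25, D-F 3] → take D-F (3); add F.
Step 5: frontier [B-E 20, E-F 3] → take E-F (3); add E.
Vertex order: B, A, C, D, F, E. The 3rd vertex is C.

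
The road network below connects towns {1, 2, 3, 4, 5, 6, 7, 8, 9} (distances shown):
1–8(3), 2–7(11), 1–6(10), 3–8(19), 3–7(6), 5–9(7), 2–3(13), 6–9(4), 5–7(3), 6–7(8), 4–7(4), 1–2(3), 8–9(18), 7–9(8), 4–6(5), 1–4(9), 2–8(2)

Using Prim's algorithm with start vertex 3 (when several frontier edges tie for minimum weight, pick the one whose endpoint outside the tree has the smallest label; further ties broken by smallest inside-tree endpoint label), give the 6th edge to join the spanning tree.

Prim, starting at 3.
Step 1: cheapest edge leaving the tree is 3–7 (6); add 7.
Step 2: cheapest edge leaving the tree is 5–7 (3); add 5.
Step 3: cheapest edge leaving the tree is 4–7 (4); add 4.
Step 4: cheapest edge leaving the tree is 4–6 (5); add 6.
Step 5: cheapest edge leaving the tree is 6–9 (4); add 9.
Step 6: cheapest edge leaving the tree is 1–4 (9); add 1.
Step 7: cheapest edge leaving the tree is 1–2 (3); add 2.
Step 8: cheapest edge leaving the tree is 2–8 (2); add 8.
The 6th edge added is 1–4.

1-4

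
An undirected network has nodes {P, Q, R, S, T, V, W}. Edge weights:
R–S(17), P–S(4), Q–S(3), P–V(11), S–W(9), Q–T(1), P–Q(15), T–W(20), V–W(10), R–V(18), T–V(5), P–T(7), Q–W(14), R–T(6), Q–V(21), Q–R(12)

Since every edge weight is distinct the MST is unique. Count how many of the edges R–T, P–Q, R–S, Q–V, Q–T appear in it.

2

Sort edges by weight, then run Kruskal:
Q–T (1): add. Components now {S} {R} {Q,T} {W} {P} {V}
Q–S (3): add. Components now {Q,S,T} {R} {W} {P} {V}
P–S (4): add. Components now {P,Q,S,T} {R} {W} {V}
T–V (5): add. Components now {P,Q,S,T,V} {R} {W}
R–T (6): add. Components now {P,Q,R,S,T,V} {W}
P–T (7): skip — T and P already connected.
S–W (9): add. Components now {P,Q,R,S,T,V,W}
MST edge set: {Q–T, Q–S, P–S, T–V, R–T, S–W}.
Of the listed edges, {R–T, Q–T} are in the MST → 2.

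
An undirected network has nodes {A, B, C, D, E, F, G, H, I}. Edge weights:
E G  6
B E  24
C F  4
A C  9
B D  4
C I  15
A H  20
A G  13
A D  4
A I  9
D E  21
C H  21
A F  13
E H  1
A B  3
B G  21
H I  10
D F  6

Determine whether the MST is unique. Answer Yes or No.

No

Sort edges by weight, then run Kruskal:
E H (1): add — endpoints in different components.
A B (3): add — endpoints in different components.
A D (4): add — endpoints in different components.
B D (4): skip — B and D already connected.
C F (4): add — endpoints in different components.
D F (6): add — endpoints in different components.
E G (6): add — endpoints in different components.
A C (9): skip — A and C already connected.
A I (9): add — endpoints in different components.
H I (10): add — endpoints in different components.
Non-tree edge B D has weight 4, equal to the heaviest edge on its tree cycle — swapping gives another MST of the same weight. Not unique.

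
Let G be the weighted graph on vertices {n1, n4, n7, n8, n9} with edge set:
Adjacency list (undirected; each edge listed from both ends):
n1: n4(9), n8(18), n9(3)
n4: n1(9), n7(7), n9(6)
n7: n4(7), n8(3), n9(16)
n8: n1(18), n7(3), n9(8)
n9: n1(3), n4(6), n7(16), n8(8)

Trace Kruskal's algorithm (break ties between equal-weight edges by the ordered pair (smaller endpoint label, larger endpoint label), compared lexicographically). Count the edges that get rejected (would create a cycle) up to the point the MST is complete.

0

Kruskal's algorithm — process edges by increasing weight (ties by edge label):
n1–n9 (3): add. Components now {n1,n9} {n8} {n4} {n7}
n7–n8 (3): add. Components now {n1,n9} {n7,n8} {n4}
n4–n9 (6): add. Components now {n1,n4,n9} {n7,n8}
n4–n7 (7): add. Components now {n1,n4,n7,n8,n9}
Edges rejected before the tree was complete: 0.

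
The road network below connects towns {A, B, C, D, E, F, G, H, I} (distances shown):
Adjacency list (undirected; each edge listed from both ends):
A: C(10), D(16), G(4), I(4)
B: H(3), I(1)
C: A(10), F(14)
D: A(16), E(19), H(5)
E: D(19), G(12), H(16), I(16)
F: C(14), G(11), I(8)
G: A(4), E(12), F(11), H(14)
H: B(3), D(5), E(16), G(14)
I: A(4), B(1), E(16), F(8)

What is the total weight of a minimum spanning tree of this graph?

Kruskal's algorithm — process edges by increasing weight (ties by edge label):
B I (1): add — endpoints in different components.
B H (3): add — endpoints in different components.
A G (4): add — endpoints in different components.
A I (4): add — endpoints in different components.
D H (5): add — endpoints in different components.
F I (8): add — endpoints in different components.
A C (10): add — endpoints in different components.
F G (11): skip — F and G already connected.
E G (12): add — endpoints in different components.
MST edges: B I, B H, A G, A I, D H, F I, A C, E G; total weight 1+3+4+4+5+8+10+12 = 47.

47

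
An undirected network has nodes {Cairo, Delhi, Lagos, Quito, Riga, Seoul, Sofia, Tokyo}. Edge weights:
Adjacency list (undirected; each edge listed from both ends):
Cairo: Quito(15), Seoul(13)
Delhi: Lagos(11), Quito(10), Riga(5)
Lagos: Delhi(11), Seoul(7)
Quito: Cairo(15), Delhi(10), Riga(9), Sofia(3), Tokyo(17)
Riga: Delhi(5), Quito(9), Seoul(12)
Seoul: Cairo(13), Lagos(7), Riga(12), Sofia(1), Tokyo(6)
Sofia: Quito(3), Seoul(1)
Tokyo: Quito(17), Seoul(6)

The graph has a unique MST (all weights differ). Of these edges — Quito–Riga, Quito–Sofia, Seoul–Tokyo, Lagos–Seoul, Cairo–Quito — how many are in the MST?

Kruskal's algorithm — process edges by increasing weight (ties by edge label):
Seoul–Sofia (1): add — endpoints in different components.
Quito–Sofia (3): add — endpoints in different components.
Delhi–Riga (5): add — endpoints in different components.
Seoul–Tokyo (6): add — endpoints in different components.
Lagos–Seoul (7): add — endpoints in different components.
Quito–Riga (9): add — endpoints in different components.
Delhi–Quito (10): skip — Delhi and Quito already connected.
Delhi–Lagos (11): skip — Lagos and Delhi already connected.
Riga–Seoul (12): skip — Riga and Seoul already connected.
Cairo–Seoul (13): add — endpoints in different components.
MST edge set: {Seoul–Sofia, Quito–Sofia, Delhi–Riga, Seoul–Tokyo, Lagos–Seoul, Quito–Riga, Cairo–Seoul}.
Of the listed edges, {Quito–Riga, Quito–Sofia, Seoul–Tokyo, Lagos–Seoul} are in the MST → 4.

4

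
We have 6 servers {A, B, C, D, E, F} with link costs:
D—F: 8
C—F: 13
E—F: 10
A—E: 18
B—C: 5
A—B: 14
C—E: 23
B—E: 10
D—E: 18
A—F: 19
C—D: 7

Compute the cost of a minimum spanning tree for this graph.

Prim's algorithm from D:
Step 1: cheapest edge leaving the tree is C—D (7); add C.
Step 2: cheapest edge leaving the tree is B—C (5); add B.
Step 3: cheapest edge leaving the tree is D—F (8); add F.
Step 4: cheapest edge leaving the tree is B—E (10); add E.
Step 5: cheapest edge leaving the tree is A—B (14); add A.
MST edges: C—D, B—C, D—F, B—E, A—B; total weight 7+5+8+10+14 = 44.

44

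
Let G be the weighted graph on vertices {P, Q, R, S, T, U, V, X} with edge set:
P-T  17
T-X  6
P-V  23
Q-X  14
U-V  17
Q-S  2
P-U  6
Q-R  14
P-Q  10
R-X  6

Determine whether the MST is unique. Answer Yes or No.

No

Kruskal: consider edges lightest-first.
Q-S (2): add — endpoints in different components.
P-U (6): add — endpoints in different components.
R-X (6): add — endpoints in different components.
T-X (6): add — endpoints in different components.
P-Q (10): add — endpoints in different components.
Q-R (14): add — endpoints in different components.
Q-X (14): skip — X and Q already connected.
P-T (17): skip — T and P already connected.
U-V (17): add — endpoints in different components.
Non-tree edge Q-X has weight 14, equal to the heaviest edge on its tree cycle — swapping gives another MST of the same weight. Not unique.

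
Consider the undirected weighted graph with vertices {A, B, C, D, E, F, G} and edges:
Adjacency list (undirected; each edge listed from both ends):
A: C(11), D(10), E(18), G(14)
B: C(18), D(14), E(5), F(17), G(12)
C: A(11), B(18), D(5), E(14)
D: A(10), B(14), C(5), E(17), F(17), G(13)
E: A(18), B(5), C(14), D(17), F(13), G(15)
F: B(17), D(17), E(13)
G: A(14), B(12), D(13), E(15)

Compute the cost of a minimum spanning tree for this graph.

58

Grow the tree from D using Prim:
Step 1: cheapest edge leaving the tree is C–D (5); add C.
Step 2: cheapest edge leaving the tree is A–D (10); add A.
Step 3: cheapest edge leaving the tree is D–G (13); add G.
Step 4: cheapest edge leaving the tree is B–G (12); add B.
Step 5: cheapest edge leaving the tree is B–E (5); add E.
Step 6: cheapest edge leaving the tree is E–F (13); add F.
MST edges: C–D, A–D, D–G, B–G, B–E, E–F; total weight 5+10+13+12+5+13 = 58.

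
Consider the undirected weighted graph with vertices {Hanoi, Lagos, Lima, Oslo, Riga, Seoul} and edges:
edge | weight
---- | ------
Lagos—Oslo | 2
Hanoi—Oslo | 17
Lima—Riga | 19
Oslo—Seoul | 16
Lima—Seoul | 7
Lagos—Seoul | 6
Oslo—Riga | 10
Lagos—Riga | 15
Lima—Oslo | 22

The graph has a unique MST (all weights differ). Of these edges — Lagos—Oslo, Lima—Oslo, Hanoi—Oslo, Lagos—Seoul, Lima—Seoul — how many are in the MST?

4

Kruskal: consider edges lightest-first.
Lagos—Oslo (2): add — endpoints in different components.
Lagos—Seoul (6): add — endpoints in different components.
Lima—Seoul (7): add — endpoints in different components.
Oslo—Riga (10): add — endpoints in different components.
Lagos—Riga (15): skip — Riga and Lagos already connected.
Oslo—Seoul (16): skip — Seoul and Oslo already connected.
Hanoi—Oslo (17): add — endpoints in different components.
MST edge set: {Lagos—Oslo, Lagos—Seoul, Lima—Seoul, Oslo—Riga, Hanoi—Oslo}.
Of the listed edges, {Lagos—Oslo, Hanoi—Oslo, Lagos—Seoul, Lima—Seoul} are in the MST → 4.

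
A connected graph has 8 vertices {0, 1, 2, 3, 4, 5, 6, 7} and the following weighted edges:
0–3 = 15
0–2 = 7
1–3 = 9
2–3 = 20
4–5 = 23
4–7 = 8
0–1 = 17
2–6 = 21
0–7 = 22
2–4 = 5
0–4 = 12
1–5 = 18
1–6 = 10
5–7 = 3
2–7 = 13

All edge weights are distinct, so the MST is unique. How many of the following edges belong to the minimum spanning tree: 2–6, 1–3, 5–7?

2

Sort edges by weight, then run Kruskal:
5–7 (3): add — endpoints in different components.
2–4 (5): add — endpoints in different components.
0–2 (7): add — endpoints in different components.
4–7 (8): add — endpoints in different components.
1–3 (9): add — endpoints in different components.
1–6 (10): add — endpoints in different components.
0–4 (12): skip — 0 and 4 already connected.
2–7 (13): skip — 2 and 7 already connected.
0–3 (15): add — endpoints in different components.
MST edge set: {5–7, 2–4, 0–2, 4–7, 1–3, 1–6, 0–3}.
Of the listed edges, {1–3, 5–7} are in the MST → 2.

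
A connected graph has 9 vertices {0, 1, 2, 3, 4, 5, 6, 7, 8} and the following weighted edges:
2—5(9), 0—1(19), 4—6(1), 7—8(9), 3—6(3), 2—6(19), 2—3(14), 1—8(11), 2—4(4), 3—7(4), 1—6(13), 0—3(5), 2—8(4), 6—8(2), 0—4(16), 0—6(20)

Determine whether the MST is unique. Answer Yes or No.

No

Kruskal: consider edges lightest-first.
4—6 (1): add — endpoints in different components.
6—8 (2): add — endpoints in different components.
3—6 (3): add — endpoints in different components.
2—4 (4): add — endpoints in different components.
2—8 (4): skip — 2 and 8 already connected.
3—7 (4): add — endpoints in different components.
0—3 (5): add — endpoints in different components.
2—5 (9): add — endpoints in different components.
7—8 (9): skip — 7 and 8 already connected.
1—8 (11): add — endpoints in different components.
Non-tree edge 2—8 has weight 4, equal to the heaviest edge on its tree cycle — swapping gives another MST of the same weight. Not unique.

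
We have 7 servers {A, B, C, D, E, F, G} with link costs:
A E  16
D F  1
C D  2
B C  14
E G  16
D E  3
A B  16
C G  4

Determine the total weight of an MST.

40

Sort edges by weight, then run Kruskal:
D F (1): add — endpoints in different components.
C D (2): add — endpoints in different components.
D E (3): add — endpoints in different components.
C G (4): add — endpoints in different components.
B C (14): add — endpoints in different components.
A B (16): add — endpoints in different components.
MST edges: D F, C D, D E, C G, B C, A B; total weight 1+2+3+4+14+16 = 40.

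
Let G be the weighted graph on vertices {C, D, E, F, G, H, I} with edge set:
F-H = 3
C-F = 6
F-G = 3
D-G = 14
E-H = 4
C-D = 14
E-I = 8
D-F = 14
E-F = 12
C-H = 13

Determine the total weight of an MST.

Kruskal: consider edges lightest-first.
F-G (3): add. Components now {C} {D} {E} {F,G} {H} {I}
F-H (3): add. Components now {C} {D} {E} {F,G,H} {I}
E-H (4): add. Components now {C} {D} {E,F,G,H} {I}
C-F (6): add. Components now {C,E,F,G,H} {D} {I}
E-I (8): add. Components now {C,E,F,G,H,I} {D}
E-F (12): skip — E and F already connected.
C-H (13): skip — C and H already connected.
C-D (14): add. Components now {C,D,E,F,G,H,I}
MST edges: F-G, F-H, E-H, C-F, E-I, C-D; total weight 3+3+4+6+8+14 = 38.

38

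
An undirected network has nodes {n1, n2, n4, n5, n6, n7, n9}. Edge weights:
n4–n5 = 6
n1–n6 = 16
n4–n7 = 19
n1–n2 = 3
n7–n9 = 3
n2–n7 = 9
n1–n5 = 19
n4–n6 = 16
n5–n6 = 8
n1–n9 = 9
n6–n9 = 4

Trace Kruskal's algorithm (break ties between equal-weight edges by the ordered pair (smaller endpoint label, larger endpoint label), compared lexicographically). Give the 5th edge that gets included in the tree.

Kruskal: consider edges lightest-first.
n1–n2 (3): add. Components now {n4} {n1,n2} {n5} {n6} {n7} {n9}
n7–n9 (3): add. Components now {n4} {n1,n2} {n5} {n6} {n7,n9}
n6–n9 (4): add. Components now {n4} {n1,n2} {n5} {n6,n7,n9}
n4–n5 (6): add. Components now {n4,n5} {n1,n2} {n6,n7,n9}
n5–n6 (8): add. Components now {n4,n5,n6,n7,n9} {n1,n2}
n1–n9 (9): add. Components now {n1,n2,n4,n5,n6,n7,n9}
The 5th edge added is n5–n6.

n5-n6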